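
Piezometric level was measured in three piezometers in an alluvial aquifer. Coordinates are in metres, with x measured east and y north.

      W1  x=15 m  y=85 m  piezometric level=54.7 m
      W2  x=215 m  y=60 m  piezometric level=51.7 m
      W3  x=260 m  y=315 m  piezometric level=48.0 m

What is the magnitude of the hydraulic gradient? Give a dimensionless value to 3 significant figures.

Taking W1 as reference: W2−W1 = (200, -25, -3.0); W3−W1 = (245, 230, -6.7).
Solve a·Δx + b·Δy = Δh: det = 200·230 − 245·(-25) = 52125.
∂h/∂x = [(-3.0)·230 − (-6.7)·(-25)] / 52125 = -0.01645
∂h/∂y = [200·(-6.7) − 245·(-3.0)] / 52125 = -0.01161
|∇h| = √(-0.01645² + -0.01161²) = 0.02013

0.0201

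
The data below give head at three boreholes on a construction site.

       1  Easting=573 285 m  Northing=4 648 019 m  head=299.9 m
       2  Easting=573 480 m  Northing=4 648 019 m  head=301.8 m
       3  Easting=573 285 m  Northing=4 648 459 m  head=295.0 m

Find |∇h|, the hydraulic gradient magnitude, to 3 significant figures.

0.0148

∂h/∂x = (301.8 − 299.9) / (573480 − 573285) = +0.009744
∂h/∂y = (295.0 − 299.9) / (4648459 − 4648019) = -0.01114
|∇h| = √(0.009744² + -0.01114²) = 0.0148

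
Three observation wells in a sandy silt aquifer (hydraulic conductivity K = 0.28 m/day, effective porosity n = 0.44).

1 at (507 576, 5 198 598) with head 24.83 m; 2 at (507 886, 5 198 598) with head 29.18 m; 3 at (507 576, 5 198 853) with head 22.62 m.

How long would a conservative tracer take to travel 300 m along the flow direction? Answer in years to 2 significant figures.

78 years

∂h/∂x = (29.18 − 24.83) / (507886 − 507576) = +0.01403
∂h/∂y = (22.62 − 24.83) / (5198853 − 5198598) = -0.008667
|∇h| = √(0.01403² + -0.008667²) = 0.01649
Seepage velocity v = K·i/n = 0.28 × 0.01649 / 0.44 = 0.01049 m/day.
t = 300 / 0.01049 = 2.86e+04 days = 78.3 years.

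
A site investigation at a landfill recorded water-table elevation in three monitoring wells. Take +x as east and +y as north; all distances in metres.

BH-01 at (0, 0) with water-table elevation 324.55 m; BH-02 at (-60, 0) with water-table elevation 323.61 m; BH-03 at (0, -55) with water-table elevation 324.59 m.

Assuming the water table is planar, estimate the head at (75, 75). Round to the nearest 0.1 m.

∂h/∂x = (323.61 − 324.55) / (-60 − 0) = +0.01567
∂h/∂y = (324.59 − 324.55) / (-55 − 0) = -0.0007273
h(75, 75) = 324.55 + (+0.01567)·(75) + (-0.0007273)·(75) = 324.55 +1.175 -0.055 = 325.670 m.

325.7 m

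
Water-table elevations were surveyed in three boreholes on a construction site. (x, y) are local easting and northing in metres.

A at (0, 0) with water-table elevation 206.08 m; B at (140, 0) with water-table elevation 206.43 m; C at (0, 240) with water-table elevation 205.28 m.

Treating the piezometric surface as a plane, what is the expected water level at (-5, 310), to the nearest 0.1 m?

205.0 m

∂h/∂x = (206.43 − 206.08) / (140 − 0) = +0.002500
∂h/∂y = (205.28 − 206.08) / (240 − 0) = -0.003333
h(-5, 310) = 206.08 + (+0.002500)·(-5) + (-0.003333)·(310) = 206.08 -0.012 -1.033 = 205.034 m.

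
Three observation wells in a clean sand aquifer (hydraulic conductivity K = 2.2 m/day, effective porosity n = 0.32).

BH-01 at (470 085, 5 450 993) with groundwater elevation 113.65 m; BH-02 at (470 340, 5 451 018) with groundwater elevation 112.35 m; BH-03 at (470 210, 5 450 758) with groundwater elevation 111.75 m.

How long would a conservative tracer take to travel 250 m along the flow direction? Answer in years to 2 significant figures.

13 years

Three-point gradient (reference BH-01): Δ to BH-02 = (255, 25, -1.30), Δ to BH-03 = (125, -235, -1.90).
∂h/∂x = -0.005599, ∂h/∂y = +0.005107 (det = -63050).
|∇h| = √(-0.005599² + 0.005107²) = 0.007578
Seepage velocity v = K·i/n = 2.2 × 0.007578 / 0.32 = 0.0521 m/day.
t = 250 / 0.0521 = 4798 days = 13.1 years.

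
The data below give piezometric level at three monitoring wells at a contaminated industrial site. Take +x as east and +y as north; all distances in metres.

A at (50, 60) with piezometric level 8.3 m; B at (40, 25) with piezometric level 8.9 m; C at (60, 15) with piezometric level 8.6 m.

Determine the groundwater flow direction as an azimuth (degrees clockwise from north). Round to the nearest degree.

Differences from A: to B (Δx, Δy, Δh) = (-10, -35, +0.6); to C = (10, -45, +0.3).
Solve a·Δx + b·Δy = Δh: det = (-10)·(-45) − 10·(-35) = 800.
∂h/∂x = [(+0.6)·(-45) − (+0.3)·(-35)] / 800 = -0.02063
∂h/∂y = [(-10)·(+0.3) − 10·(+0.6)] / 800 = -0.01125
Flow direction (−∇h) has components (+0.02063 E, +0.01125 N).
Azimuth = atan2(E, N) = atan2(+0.02063, +0.01125) = 61.4° ≈ 061°.

061°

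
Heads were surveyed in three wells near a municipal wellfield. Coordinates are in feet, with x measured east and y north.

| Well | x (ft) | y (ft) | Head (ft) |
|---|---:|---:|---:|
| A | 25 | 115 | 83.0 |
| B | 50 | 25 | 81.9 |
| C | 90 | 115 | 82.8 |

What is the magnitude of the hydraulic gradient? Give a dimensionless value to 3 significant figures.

0.0118

Taking A as reference: B−A = (25, -90, -1.1); C−A = (65, 0, -0.2).
Solve a·Δx + b·Δy = Δh: det = 25·0 − 65·(-90) = 5850.
∂h/∂x = [(-1.1)·0 − (-0.2)·(-90)] / 5850 = -0.003077
∂h/∂y = [25·(-0.2) − 65·(-1.1)] / 5850 = +0.01137
|∇h| = √(-0.003077² + 0.01137²) = 0.01178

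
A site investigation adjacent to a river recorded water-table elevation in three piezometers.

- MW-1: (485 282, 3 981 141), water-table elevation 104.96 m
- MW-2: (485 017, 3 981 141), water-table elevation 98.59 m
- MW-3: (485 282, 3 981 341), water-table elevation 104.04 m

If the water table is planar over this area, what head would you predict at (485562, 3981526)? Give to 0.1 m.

109.9 m

∂h/∂x = (98.59 − 104.96) / (485017 − 485282) = +0.02404
∂h/∂y = (104.04 − 104.96) / (3981341 − 3981141) = -0.004600
h(485562, 3981526) = 104.96 + (+0.02404)·(280) + (-0.004600)·(385) = 104.96 +6.731 -1.771 = 109.920 m.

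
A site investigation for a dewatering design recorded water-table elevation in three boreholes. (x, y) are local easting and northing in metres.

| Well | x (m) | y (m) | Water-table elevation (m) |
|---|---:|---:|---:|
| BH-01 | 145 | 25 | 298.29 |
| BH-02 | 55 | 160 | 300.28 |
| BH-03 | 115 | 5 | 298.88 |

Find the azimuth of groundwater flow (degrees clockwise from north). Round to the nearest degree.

093°

Differences from BH-01: to BH-02 (Δx, Δy, Δh) = (-90, 135, +1.99); to BH-03 = (-30, -20, +0.59).
Solve a·Δx + b·Δy = Δh: det = (-90)·(-20) − (-30)·135 = 5850.
∂h/∂x = [(+1.99)·(-20) − (+0.59)·135] / 5850 = -0.02042
∂h/∂y = [(-90)·(+0.59) − (-30)·(+1.99)] / 5850 = +0.001128
Flow direction (−∇h) has components (+0.02042 E, -0.001128 N).
Azimuth = atan2(E, N) = atan2(+0.02042, -0.001128) = 93.2° ≈ 093°.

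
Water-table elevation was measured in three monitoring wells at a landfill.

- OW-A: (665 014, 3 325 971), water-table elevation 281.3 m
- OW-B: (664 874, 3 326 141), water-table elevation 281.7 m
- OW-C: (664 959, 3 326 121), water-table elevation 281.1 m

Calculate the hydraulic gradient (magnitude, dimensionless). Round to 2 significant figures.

0.0091

Differences from OW-A: to OW-B (Δx, Δy, Δh) = (-140, 170, +0.4); to OW-C = (-55, 150, -0.2).
Solve a·Δx + b·Δy = Δh: det = (-140)·150 − (-55)·170 = -11650.
∂h/∂x = [(+0.4)·150 − (-0.2)·170] / -11650 = -0.008069
∂h/∂y = [(-140)·(-0.2) − (-55)·(+0.4)] / -11650 = -0.004292
|∇h| = √(-0.008069² + -0.004292²) = 0.009139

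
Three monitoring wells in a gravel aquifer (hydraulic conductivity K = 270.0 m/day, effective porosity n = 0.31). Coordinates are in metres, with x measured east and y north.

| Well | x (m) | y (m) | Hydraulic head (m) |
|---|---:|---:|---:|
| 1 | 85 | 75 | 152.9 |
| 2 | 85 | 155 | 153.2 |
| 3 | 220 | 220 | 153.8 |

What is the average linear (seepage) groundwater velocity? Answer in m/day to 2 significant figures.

4.0 m/day

With h = a·x + b·y + c and 1 as origin, the differences give:
  0·a + 80·b = +0.3
  135·a + 145·b = +0.9
Eliminate b (×145 and ×80, subtract): -10800·a = -28.50 → a = ∂h/∂x = +0.002639
Back-substitute: b = ∂h/∂y = +0.003750.
|∇h| = √(0.002639² + 0.003750²) = 0.004586
Seepage velocity v = K·i/n = 270.0 × 0.004586 / 0.31 = 3.994 m/day.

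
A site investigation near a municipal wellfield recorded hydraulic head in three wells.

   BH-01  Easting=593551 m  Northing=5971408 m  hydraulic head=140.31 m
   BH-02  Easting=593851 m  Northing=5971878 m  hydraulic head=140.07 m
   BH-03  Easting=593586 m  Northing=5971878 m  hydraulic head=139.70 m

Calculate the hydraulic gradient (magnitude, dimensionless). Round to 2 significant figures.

0.0020

Differences from BH-01: to BH-02 (Δx, Δy, Δh) = (300, 470, -0.24); to BH-03 = (35, 470, -0.61).
Solve a·Δx + b·Δy = Δh: det = 300·470 − 35·470 = 124550.
∂h/∂x = [(-0.24)·470 − (-0.61)·470] / 124550 = +0.001396
∂h/∂y = [300·(-0.61) − 35·(-0.24)] / 124550 = -0.001402
|∇h| = √(0.001396² + -0.001402²) = 0.001978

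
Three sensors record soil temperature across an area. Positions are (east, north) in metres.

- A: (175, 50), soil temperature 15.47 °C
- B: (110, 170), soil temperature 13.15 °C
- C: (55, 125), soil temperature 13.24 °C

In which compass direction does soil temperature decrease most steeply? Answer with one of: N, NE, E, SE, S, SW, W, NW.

NW

With T = a·x + b·y + c and A as origin, the differences give:
  (-65)·a + 120·b = -2.32
  (-120)·a + 75·b = -2.23
Eliminate b (×75 and ×120, subtract): 9525·a = 93.600 → a = ∂T/∂x = +0.009827
Back-substitute: b = ∂T/∂y = -0.01401.
Steepest decrease is along −∇f = (-0.009827 E, +0.01401 N) → northwest.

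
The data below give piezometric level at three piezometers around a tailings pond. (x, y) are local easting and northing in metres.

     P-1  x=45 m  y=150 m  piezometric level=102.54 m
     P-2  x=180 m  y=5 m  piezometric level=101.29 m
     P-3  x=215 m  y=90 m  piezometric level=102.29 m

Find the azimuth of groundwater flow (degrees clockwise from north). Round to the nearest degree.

192°

With h = a·x + b·y + c and P-1 as origin, the differences give:
  135·a + (-145)·b = -1.25
  170·a + (-60)·b = -0.25
Eliminate b (×(-60) and ×(-145), subtract): 16550·a = 38.750 → a = ∂h/∂x = +0.002341
Back-substitute: b = ∂h/∂y = +0.01080.
Flow direction (−∇h) has components (-0.002341 E, -0.01080 N).
Azimuth = atan2(E, N) = atan2(-0.002341, -0.01080) = 192.2° ≈ 192°.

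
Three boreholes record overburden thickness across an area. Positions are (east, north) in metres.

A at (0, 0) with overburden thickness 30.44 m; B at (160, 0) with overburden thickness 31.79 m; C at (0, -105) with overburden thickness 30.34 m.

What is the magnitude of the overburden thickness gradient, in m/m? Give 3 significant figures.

0.00849 m/m

∂d/∂x = (31.79 − 30.44) / (160 − 0) = +0.008437
∂d/∂y = (30.34 − 30.44) / (-105 − 0) = +0.0009524
|∇f| = √(0.008437² + 0.0009524²) = 0.008491 m/m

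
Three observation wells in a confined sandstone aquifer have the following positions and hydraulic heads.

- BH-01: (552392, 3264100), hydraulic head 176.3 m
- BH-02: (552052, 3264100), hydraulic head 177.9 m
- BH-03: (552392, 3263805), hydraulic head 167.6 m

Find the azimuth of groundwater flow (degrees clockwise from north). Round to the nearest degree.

∂h/∂x = (177.9 − 176.3) / (552052 − 552392) = -0.004706
∂h/∂y = (167.6 − 176.3) / (3263805 − 3264100) = +0.02949
Flow direction (−∇h) has components (+0.004706 E, -0.02949 N).
Azimuth = atan2(E, N) = atan2(+0.004706, -0.02949) = 170.9° ≈ 171°.

171°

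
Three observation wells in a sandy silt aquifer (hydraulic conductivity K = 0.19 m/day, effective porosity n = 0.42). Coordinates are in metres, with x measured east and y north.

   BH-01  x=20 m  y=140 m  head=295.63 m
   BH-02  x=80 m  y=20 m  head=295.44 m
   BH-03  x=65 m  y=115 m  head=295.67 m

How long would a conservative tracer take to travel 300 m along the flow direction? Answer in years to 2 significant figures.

490 years

With h = a·x + b·y + c and BH-01 as origin, the differences give:
  60·a + (-120)·b = -0.19
  45·a + (-25)·b = +0.04
Eliminate b (×(-25) and ×(-120), subtract): 3900·a = 9.550 → a = ∂h/∂x = +0.002449
Back-substitute: b = ∂h/∂y = +0.002808.
|∇h| = √(0.002449² + 0.002808²) = 0.003726
Seepage velocity v = K·i/n = 0.19 × 0.003726 / 0.42 = 0.001686 m/day.
t = 300 / 0.001686 = 1.779e+05 days = 487 years.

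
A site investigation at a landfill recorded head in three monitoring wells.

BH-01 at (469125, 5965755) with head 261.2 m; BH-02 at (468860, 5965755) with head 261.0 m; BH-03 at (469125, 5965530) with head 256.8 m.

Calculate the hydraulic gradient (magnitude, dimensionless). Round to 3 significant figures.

0.0196

∂h/∂x = (261.0 − 261.2) / (468860 − 469125) = +0.0007547
∂h/∂y = (256.8 − 261.2) / (5965530 − 5965755) = +0.01956
|∇h| = √(0.0007547² + 0.01956²) = 0.01957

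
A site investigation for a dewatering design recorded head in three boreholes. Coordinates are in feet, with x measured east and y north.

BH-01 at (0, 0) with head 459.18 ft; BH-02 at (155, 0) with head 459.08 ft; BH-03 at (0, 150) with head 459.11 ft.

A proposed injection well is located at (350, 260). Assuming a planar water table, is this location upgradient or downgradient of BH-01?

downgradient

∂h/∂x = (459.08 − 459.18) / (155 − 0) = -0.0006452
∂h/∂y = (459.11 − 459.18) / (150 − 0) = -0.0004667
Head at (350, 260) = 459.18 + (-0.0006452)·(350) + (-0.0004667)·(260) = 458.83 ft.
That is lower than the 459.18 ft at BH-01, so the point is downgradient.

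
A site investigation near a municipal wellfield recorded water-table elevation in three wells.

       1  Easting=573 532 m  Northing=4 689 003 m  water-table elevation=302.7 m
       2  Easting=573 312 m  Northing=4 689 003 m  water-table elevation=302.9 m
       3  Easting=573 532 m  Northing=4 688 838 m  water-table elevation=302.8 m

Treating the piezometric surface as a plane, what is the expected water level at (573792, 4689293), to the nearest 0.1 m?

302.3 m

∂h/∂x = (302.9 − 302.7) / (573312 − 573532) = -0.0009091
∂h/∂y = (302.8 − 302.7) / (4688838 − 4689003) = -0.0006061
h(573792, 4689293) = 302.7 + (-0.0009091)·(260) + (-0.0006061)·(290) = 302.7 -0.236 -0.176 = 302.288 m.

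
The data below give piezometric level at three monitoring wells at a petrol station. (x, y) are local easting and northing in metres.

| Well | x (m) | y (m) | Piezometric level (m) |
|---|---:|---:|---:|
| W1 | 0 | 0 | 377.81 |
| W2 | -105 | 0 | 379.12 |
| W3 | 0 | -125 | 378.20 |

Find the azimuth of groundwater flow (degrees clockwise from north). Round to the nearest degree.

076°

∂h/∂x = (379.12 − 377.81) / (-105 − 0) = -0.01248
∂h/∂y = (378.20 − 377.81) / (-125 − 0) = -0.003120
Flow direction (−∇h) has components (+0.01248 E, +0.003120 N).
Azimuth = atan2(E, N) = atan2(+0.01248, +0.003120) = 76.0° ≈ 076°.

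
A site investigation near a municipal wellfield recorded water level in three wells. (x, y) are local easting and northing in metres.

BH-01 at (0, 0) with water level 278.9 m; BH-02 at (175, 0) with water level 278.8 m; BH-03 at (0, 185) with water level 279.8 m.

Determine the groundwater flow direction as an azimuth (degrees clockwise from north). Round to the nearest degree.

∂h/∂x = (278.8 − 278.9) / (175 − 0) = -0.0005714
∂h/∂y = (279.8 − 278.9) / (185 − 0) = +0.004865
Flow direction (−∇h) has components (+0.0005714 E, -0.004865 N).
Azimuth = atan2(E, N) = atan2(+0.0005714, -0.004865) = 173.3° ≈ 173°.

173°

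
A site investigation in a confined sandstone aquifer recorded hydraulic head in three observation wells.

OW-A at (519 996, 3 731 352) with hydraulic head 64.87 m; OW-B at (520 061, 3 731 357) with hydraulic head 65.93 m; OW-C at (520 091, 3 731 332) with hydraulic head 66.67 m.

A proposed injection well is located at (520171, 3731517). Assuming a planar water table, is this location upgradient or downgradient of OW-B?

With h = a·x + b·y + c and OW-A as origin, the differences give:
  65·a + 5·b = +1.06
  95·a + (-20)·b = +1.80
Eliminate b (×(-20) and ×5, subtract): -1775·a = -30.200 → a = ∂h/∂x = +0.01701
Back-substitute: b = ∂h/∂y = -0.009183.
Head at (520171, 3731517) = 64.87 + (+0.01701)·(175) + (-0.009183)·(165) = 66.33 m.
That is higher than the 65.93 m at OW-B, so the point is upgradient.

upgradient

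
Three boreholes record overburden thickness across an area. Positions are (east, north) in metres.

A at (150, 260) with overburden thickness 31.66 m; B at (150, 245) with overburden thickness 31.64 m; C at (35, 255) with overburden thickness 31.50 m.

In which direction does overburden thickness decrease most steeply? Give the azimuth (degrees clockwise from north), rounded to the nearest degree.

Taking A as reference: B−A = (0, -15, -0.02); C−A = (-115, -5, -0.16).
Solve a·Δx + b·Δy = Δd: det = 0·(-5) − (-115)·(-15) = -1725.
∂d/∂x = [(-0.02)·(-5) − (-0.16)·(-15)] / -1725 = +0.001333
∂d/∂y = [0·(-0.16) − (-115)·(-0.02)] / -1725 = +0.001333
Steepest decrease is along −∇f: components (-0.001333 E, -0.001333 N).
Azimuth = atan2(-0.001333, -0.001333) = 225.0° ≈ 225°.

225°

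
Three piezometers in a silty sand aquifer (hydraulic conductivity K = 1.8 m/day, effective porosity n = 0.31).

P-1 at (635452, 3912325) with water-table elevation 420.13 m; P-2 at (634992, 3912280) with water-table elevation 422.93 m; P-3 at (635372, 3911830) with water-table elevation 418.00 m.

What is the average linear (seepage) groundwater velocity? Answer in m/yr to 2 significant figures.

18 m/yr

Taking P-1 as reference: P-2−P-1 = (-460, -45, +2.80); P-3−P-1 = (-80, -495, -2.13).
Solve a·Δx + b·Δy = Δh: det = (-460)·(-495) − (-80)·(-45) = 224100.
∂h/∂x = [(+2.80)·(-495) − (-2.13)·(-45)] / 224100 = -0.006612
∂h/∂y = [(-460)·(-2.13) − (-80)·(+2.80)] / 224100 = +0.005372
|∇h| = √(-0.006612² + 0.005372²) = 0.008519
Seepage velocity v = K·i/n = 1.8 × 0.008519 / 0.31 = 0.04947 m/day = 18.07 m/yr.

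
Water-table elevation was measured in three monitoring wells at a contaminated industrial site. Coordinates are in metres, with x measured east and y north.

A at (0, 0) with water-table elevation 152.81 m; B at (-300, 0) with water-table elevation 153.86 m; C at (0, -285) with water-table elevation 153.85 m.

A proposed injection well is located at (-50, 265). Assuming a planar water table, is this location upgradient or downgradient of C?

∂h/∂x = (153.86 − 152.81) / (-300 − 0) = -0.003500
∂h/∂y = (153.85 − 152.81) / (-285 − 0) = -0.003649
Head at (-50, 265) = 152.81 + (-0.003500)·(-50) + (-0.003649)·(265) = 152.02 m.
That is lower than the 153.85 m at C, so the point is downgradient.

downgradient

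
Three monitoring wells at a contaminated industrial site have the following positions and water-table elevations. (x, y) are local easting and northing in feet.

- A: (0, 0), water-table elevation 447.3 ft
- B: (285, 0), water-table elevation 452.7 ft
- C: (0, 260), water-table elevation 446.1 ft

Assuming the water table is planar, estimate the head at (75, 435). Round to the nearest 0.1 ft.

∂h/∂x = (452.7 − 447.3) / (285 − 0) = +0.01895
∂h/∂y = (446.1 − 447.3) / (260 − 0) = -0.004615
h(75, 435) = 447.3 + (+0.01895)·(75) + (-0.004615)·(435) = 447.3 +1.421 -2.008 = 446.713 ft.

446.7 ft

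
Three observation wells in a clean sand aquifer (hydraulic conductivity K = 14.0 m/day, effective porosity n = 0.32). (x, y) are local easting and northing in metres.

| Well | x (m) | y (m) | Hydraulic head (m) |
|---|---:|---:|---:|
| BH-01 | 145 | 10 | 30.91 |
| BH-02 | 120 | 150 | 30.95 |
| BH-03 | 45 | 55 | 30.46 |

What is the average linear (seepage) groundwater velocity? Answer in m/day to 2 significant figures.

0.23 m/day

Taking BH-01 as reference: BH-02−BH-01 = (-25, 140, +0.04); BH-03−BH-01 = (-100, 45, -0.45).
Solve a·Δx + b·Δy = Δh: det = (-25)·45 − (-100)·140 = 12875.
∂h/∂x = [(+0.04)·45 − (-0.45)·140] / 12875 = +0.005033
∂h/∂y = [(-25)·(-0.45) − (-100)·(+0.04)] / 12875 = +0.001184
|∇h| = √(0.005033² + 0.001184²) = 0.00517
Seepage velocity v = K·i/n = 14.0 × 0.00517 / 0.32 = 0.2262 m/day.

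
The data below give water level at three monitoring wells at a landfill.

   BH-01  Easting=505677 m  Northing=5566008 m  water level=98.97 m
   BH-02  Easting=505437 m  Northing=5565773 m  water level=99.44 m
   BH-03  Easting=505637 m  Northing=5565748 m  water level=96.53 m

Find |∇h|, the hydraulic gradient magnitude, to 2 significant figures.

0.017

Taking BH-01 as reference: BH-02−BH-01 = (-240, -235, +0.47); BH-03−BH-01 = (-40, -260, -2.44).
Determinant of the coordinate differences = (-240)·(-260) − (-40)·(-235) = 53000.
∂h/∂x = [(+0.47)·(-260) − (-2.44)·(-235)] / 53000 = -0.01312
∂h/∂y = [(-240)·(-2.44) − (-40)·(+0.47)] / 53000 = +0.01140
|∇h| = √(-0.01312² + 0.01140²) = 0.01738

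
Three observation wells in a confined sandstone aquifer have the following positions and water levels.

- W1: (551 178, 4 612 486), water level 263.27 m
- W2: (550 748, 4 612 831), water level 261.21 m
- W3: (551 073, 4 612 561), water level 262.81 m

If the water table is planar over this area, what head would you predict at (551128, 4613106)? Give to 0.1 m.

260.3 m

Differences from W1: to W2 (Δx, Δy, Δh) = (-430, 345, -2.06); to W3 = (-105, 75, -0.46).
Determinant of the coordinate differences = (-430)·75 − (-105)·345 = 3975.
∂h/∂x = [(-2.06)·75 − (-0.46)·345] / 3975 = +0.001057
∂h/∂y = [(-430)·(-0.46) − (-105)·(-2.06)] / 3975 = -0.004654
h(551128, 4613106) = 263.27 + (+0.001057)·(-50) + (-0.004654)·(620) = 263.27 -0.053 -2.886 = 260.332 m.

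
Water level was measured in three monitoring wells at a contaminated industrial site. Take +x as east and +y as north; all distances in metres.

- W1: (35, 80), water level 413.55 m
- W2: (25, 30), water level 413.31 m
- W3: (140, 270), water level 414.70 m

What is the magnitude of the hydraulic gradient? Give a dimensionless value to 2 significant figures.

With h = a·x + b·y + c and W1 as origin, the differences give:
  (-10)·a + (-50)·b = -0.24
  105·a + 190·b = +1.15
Eliminate b (×190 and ×(-50), subtract): 3350·a = 11.900 → a = ∂h/∂x = +0.003552
Back-substitute: b = ∂h/∂y = +0.004090.
|∇h| = √(0.003552² + 0.004090²) = 0.005417

0.0054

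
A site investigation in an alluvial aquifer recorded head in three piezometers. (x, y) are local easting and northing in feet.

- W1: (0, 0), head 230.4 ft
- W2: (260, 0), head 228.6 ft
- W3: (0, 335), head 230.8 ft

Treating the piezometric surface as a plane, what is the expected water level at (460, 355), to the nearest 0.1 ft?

227.6 ft

∂h/∂x = (228.6 − 230.4) / (260 − 0) = -0.006923
∂h/∂y = (230.8 − 230.4) / (335 − 0) = +0.001194
h(460, 355) = 230.4 + (-0.006923)·(460) + (+0.001194)·(355) = 230.4 -3.185 +0.424 = 227.639 ft.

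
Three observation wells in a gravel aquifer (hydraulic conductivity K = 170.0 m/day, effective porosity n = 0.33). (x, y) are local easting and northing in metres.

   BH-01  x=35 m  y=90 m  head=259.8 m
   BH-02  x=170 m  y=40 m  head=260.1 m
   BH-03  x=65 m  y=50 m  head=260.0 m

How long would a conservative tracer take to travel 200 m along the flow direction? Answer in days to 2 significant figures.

With h = a·x + b·y + c and BH-01 as origin, the differences give:
  135·a + (-50)·b = +0.3
  30·a + (-40)·b = +0.2
Eliminate b (×(-40) and ×(-50), subtract): -3900·a = -2.00 → a = ∂h/∂x = +0.0005128
Back-substitute: b = ∂h/∂y = -0.004615.
|∇h| = √(0.0005128² + -0.004615²) = 0.004643
Seepage velocity v = K·i/n = 170.0 × 0.004643 / 0.33 = 2.392 m/day.
t = 200 / 2.392 = 83.61 days.

84 days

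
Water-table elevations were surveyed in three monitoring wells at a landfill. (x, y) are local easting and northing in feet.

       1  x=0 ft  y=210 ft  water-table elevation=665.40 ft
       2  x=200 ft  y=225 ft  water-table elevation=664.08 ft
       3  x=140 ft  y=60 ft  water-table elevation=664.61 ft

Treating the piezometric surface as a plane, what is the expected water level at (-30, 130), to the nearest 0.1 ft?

665.7 ft

Taking 1 as reference: 2−1 = (200, 15, -1.32); 3−1 = (140, -150, -0.79).
Determinant of the coordinate differences = 200·(-150) − 140·15 = -32100.
∂h/∂x = [(-1.32)·(-150) − (-0.79)·15] / -32100 = -0.006537
∂h/∂y = [200·(-0.79) − 140·(-1.32)] / -32100 = -0.0008349
h(-30, 130) = 665.40 + (-0.006537)·(-30) + (-0.0008349)·(-80) = 665.40 +0.196 +0.067 = 665.663 ft.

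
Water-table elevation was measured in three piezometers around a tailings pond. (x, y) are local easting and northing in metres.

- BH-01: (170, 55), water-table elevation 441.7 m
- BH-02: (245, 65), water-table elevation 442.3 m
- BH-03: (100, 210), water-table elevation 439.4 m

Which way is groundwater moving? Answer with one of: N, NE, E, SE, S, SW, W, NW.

NW

With h = a·x + b·y + c and BH-01 as origin, the differences give:
  75·a + 10·b = +0.6
  (-70)·a + 155·b = -2.3
Eliminate b (×155 and ×10, subtract): 12325·a = 116.00 → a = ∂h/∂x = +0.009412
Back-substitute: b = ∂h/∂y = -0.01059.
Flow = −∇h = (-0.009412 east, +0.01059 north), which points northwest.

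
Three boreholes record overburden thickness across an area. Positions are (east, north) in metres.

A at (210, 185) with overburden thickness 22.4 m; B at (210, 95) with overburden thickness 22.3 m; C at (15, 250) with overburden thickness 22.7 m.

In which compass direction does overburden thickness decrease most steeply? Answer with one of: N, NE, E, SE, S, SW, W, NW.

With d = a·x + b·y + c and A as origin, the differences give:
  0·a + (-90)·b = -0.1
  (-195)·a + 65·b = +0.3
Eliminate b (×65 and ×(-90), subtract): -17550·a = 20.50 → a = ∂d/∂x = -0.001168
Back-substitute: b = ∂d/∂y = +0.001111.
Steepest decrease is along −∇f = (+0.001168 E, -0.001111 N) → southeast.

SE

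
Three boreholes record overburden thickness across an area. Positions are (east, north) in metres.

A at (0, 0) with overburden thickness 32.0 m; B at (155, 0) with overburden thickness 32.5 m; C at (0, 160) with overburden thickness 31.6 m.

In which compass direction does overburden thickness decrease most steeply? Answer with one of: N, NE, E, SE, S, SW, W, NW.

NW

∂d/∂x = (32.5 − 32.0) / (155 − 0) = +0.003226
∂d/∂y = (31.6 − 32.0) / (160 − 0) = -0.002500
Steepest decrease is along −∇f = (-0.003226 E, +0.002500 N) → northwest.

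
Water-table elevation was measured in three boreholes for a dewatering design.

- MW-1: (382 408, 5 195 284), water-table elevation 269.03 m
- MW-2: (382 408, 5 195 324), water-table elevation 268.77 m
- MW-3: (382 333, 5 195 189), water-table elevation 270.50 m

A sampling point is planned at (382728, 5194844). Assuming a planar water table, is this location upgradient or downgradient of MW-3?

Three-point gradient (reference MW-1): Δ to MW-2 = (0, 40, -0.26), Δ to MW-3 = (-75, -95, +1.47).
∂h/∂x = -0.01137, ∂h/∂y = -0.006500 (det = 3000).
Head at (382728, 5194844) = 269.03 + (-0.01137)·(320) + (-0.006500)·(-440) = 268.25 m.
That is lower than the 270.50 m at MW-3, so the point is downgradient.

downgradient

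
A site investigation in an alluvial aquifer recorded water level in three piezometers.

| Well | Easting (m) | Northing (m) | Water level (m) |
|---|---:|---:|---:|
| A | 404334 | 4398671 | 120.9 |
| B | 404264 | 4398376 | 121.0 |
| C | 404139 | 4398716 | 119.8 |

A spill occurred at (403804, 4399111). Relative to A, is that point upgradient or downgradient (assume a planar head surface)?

Three-point gradient (reference A): Δ to B = (-70, -295, +0.1), Δ to C = (-195, 45, -1.1).
∂h/∂x = +0.005274, ∂h/∂y = -0.001590 (det = -60675).
Head at (403804, 4399111) = 120.9 + (+0.005274)·(-530) + (-0.001590)·(440) = 117.40 m.
That is lower than the 120.9 m at A, so the point is downgradient.

downgradient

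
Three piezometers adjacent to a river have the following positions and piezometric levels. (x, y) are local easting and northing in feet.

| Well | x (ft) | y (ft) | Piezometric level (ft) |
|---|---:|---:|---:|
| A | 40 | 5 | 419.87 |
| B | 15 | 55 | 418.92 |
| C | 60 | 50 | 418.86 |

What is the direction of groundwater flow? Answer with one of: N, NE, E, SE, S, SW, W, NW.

N

With h = a·x + b·y + c and A as origin, the differences give:
  (-25)·a + 50·b = -0.95
  20·a + 45·b = -1.01
Eliminate b (×45 and ×50, subtract): -2125·a = 7.750 → a = ∂h/∂x = -0.003647
Back-substitute: b = ∂h/∂y = -0.02082.
Flow = −∇h = (+0.003647 east, +0.02082 north), which points north.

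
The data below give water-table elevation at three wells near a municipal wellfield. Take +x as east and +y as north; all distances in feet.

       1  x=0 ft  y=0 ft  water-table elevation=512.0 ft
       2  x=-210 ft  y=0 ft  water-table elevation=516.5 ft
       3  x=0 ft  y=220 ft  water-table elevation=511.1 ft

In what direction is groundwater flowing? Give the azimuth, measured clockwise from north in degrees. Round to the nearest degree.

079°

∂h/∂x = (516.5 − 512.0) / (-210 − 0) = -0.02143
∂h/∂y = (511.1 − 512.0) / (220 − 0) = -0.004091
Flow direction (−∇h) has components (+0.02143 E, +0.004091 N).
Azimuth = atan2(E, N) = atan2(+0.02143, +0.004091) = 79.2° ≈ 079°.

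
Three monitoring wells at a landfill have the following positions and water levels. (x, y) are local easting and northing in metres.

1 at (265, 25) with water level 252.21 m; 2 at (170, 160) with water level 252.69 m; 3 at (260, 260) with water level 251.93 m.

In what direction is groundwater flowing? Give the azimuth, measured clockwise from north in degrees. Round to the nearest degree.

079°

Three-point gradient (reference 1): Δ to 2 = (-95, 135, +0.48), Δ to 3 = (-5, 235, -0.28).
∂h/∂x = -0.006956, ∂h/∂y = -0.001339 (det = -21650).
Flow direction (−∇h) has components (+0.006956 E, +0.001339 N).
Azimuth = atan2(E, N) = atan2(+0.006956, +0.001339) = 79.1° ≈ 079°.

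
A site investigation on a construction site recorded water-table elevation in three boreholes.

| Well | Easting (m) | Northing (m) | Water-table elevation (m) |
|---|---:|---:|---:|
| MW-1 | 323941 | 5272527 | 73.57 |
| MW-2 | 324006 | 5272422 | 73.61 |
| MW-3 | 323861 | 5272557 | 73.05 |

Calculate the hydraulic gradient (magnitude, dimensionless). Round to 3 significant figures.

0.00954

Taking MW-1 as reference: MW-2−MW-1 = (65, -105, +0.04); MW-3−MW-1 = (-80, 30, -0.52).
Solve a·Δx + b·Δy = Δh: det = 65·30 − (-80)·(-105) = -6450.
∂h/∂x = [(+0.04)·30 − (-0.52)·(-105)] / -6450 = +0.008279
∂h/∂y = [65·(-0.52) − (-80)·(+0.04)] / -6450 = +0.004744
|∇h| = √(0.008279² + 0.004744²) = 0.009542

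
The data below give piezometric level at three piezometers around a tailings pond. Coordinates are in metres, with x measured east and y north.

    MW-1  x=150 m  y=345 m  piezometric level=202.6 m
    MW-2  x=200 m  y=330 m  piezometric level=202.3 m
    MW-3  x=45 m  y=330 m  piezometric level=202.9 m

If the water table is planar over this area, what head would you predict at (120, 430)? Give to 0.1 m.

203.3 m

Differences from MW-1: to MW-2 (Δx, Δy, Δh) = (50, -15, -0.3); to MW-3 = (-105, -15, +0.3).
Solve a·Δx + b·Δy = Δh: det = 50·(-15) − (-105)·(-15) = -2325.
∂h/∂x = [(-0.3)·(-15) − (+0.3)·(-15)] / -2325 = -0.003871
∂h/∂y = [50·(+0.3) − (-105)·(-0.3)] / -2325 = +0.007097
h(120, 430) = 202.6 + (-0.003871)·(-30) + (+0.007097)·(85) = 202.6 +0.116 +0.603 = 203.319 m.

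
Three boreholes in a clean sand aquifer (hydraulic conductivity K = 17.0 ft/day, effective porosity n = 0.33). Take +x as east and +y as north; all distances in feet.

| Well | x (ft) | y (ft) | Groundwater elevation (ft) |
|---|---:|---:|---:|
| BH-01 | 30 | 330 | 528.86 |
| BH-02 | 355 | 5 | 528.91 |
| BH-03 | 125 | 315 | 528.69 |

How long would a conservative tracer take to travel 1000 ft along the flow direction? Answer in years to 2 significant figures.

Taking BH-01 as reference: BH-02−BH-01 = (325, -325, +0.05); BH-03−BH-01 = (95, -15, -0.17).
Determinant of the coordinate differences = 325·(-15) − 95·(-325) = 26000.
∂h/∂x = [(+0.05)·(-15) − (-0.17)·(-325)] / 26000 = -0.002154
∂h/∂y = [325·(-0.17) − 95·(+0.05)] / 26000 = -0.002308
|∇h| = √(-0.002154² + -0.002308²) = 0.003157
Seepage velocity v = K·i/n = 17.0 × 0.003157 / 0.33 = 0.1626 ft/day.
t = 1000 / 0.1626 = 6150 days = 16.8 years.

17 years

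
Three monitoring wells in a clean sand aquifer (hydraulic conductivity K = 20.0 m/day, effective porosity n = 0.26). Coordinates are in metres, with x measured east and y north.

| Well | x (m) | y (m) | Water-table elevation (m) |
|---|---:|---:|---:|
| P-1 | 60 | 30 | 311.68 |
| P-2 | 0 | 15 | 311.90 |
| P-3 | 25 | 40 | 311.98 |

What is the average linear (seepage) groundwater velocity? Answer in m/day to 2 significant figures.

0.84 m/day

Differences from P-1: to P-2 (Δx, Δy, Δh) = (-60, -15, +0.22); to P-3 = (-35, 10, +0.30).
Determinant of the coordinate differences = (-60)·10 − (-35)·(-15) = -1125.
∂h/∂x = [(+0.22)·10 − (+0.30)·(-15)] / -1125 = -0.005956
∂h/∂y = [(-60)·(+0.30) − (-35)·(+0.22)] / -1125 = +0.009156
|∇h| = √(-0.005956² + 0.009156²) = 0.01092
Seepage velocity v = K·i/n = 20.0 × 0.01092 / 0.26 = 0.84 m/day.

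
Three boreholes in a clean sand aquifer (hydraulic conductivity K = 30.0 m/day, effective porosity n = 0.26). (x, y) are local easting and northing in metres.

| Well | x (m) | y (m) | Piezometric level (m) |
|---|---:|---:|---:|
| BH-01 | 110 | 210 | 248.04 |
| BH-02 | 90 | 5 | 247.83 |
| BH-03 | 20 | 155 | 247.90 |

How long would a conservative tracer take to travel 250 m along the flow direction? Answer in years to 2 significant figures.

4.4 years

With h = a·x + b·y + c and BH-01 as origin, the differences give:
  (-20)·a + (-205)·b = -0.21
  (-90)·a + (-55)·b = -0.14
Eliminate b (×(-55) and ×(-205), subtract): -17350·a = -17.150 → a = ∂h/∂x = +0.0009885
Back-substitute: b = ∂h/∂y = +0.0009280.
|∇h| = √(0.0009885² + 0.0009280²) = 0.001356
Seepage velocity v = K·i/n = 30.0 × 0.001356 / 0.26 = 0.1565 m/day.
t = 250 / 0.1565 = 1597 days = 4.37 years.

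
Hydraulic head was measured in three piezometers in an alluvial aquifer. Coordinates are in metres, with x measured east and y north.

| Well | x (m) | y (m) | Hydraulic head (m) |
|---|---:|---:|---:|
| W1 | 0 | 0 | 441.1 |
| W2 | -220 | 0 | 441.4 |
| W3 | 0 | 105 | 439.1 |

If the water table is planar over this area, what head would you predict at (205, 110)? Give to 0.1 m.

∂h/∂x = (441.4 − 441.1) / (-220 − 0) = -0.001364
∂h/∂y = (439.1 − 441.1) / (105 − 0) = -0.01905
h(205, 110) = 441.1 + (-0.001364)·(205) + (-0.01905)·(110) = 441.1 -0.280 -2.095 = 438.725 m.

438.7 m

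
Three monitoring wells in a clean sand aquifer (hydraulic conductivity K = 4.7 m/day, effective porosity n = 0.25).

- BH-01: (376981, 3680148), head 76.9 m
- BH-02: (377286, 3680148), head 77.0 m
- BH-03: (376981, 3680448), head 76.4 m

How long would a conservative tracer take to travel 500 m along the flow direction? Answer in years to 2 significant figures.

43 years

∂h/∂x = (77.0 − 76.9) / (377286 − 376981) = +0.0003279
∂h/∂y = (76.4 − 76.9) / (3680448 − 3680148) = -0.001667
|∇h| = √(0.0003279² + -0.001667²) = 0.001699
Seepage velocity v = K·i/n = 4.7 × 0.001699 / 0.25 = 0.03194 m/day.
t = 500 / 0.03194 = 1.565e+04 days = 42.8 years.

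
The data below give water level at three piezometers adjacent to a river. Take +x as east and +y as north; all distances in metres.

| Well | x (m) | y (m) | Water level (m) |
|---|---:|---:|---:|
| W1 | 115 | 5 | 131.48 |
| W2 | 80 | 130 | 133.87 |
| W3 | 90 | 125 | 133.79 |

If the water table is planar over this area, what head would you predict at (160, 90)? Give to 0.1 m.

Differences from W1: to W2 (Δx, Δy, Δh) = (-35, 125, +2.39); to W3 = (-25, 120, +2.31).
Determinant of the coordinate differences = (-35)·120 − (-25)·125 = -1075.
∂h/∂x = [(+2.39)·120 − (+2.31)·125] / -1075 = +0.001814
∂h/∂y = [(-35)·(+2.31) − (-25)·(+2.39)] / -1075 = +0.01963
h(160, 90) = 131.48 + (+0.001814)·(45) + (+0.01963)·(85) = 131.48 +0.082 +1.668 = 133.230 m.

133.2 m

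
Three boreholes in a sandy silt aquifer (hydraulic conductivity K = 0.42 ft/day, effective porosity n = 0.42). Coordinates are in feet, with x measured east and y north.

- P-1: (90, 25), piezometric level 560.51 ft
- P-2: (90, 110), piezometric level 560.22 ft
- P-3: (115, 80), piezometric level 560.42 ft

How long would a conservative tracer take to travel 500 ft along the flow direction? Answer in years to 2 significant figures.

260 years

Three-point gradient (reference P-1): Δ to P-2 = (0, 85, -0.29), Δ to P-3 = (25, 55, -0.09).
∂h/∂x = +0.003906, ∂h/∂y = -0.003412 (det = -2125).
|∇h| = √(0.003906² + -0.003412²) = 0.005186
Seepage velocity v = K·i/n = 0.42 × 0.005186 / 0.42 = 0.005186 ft/day.
t = 500 / 0.005186 = 9.641e+04 days = 264 years.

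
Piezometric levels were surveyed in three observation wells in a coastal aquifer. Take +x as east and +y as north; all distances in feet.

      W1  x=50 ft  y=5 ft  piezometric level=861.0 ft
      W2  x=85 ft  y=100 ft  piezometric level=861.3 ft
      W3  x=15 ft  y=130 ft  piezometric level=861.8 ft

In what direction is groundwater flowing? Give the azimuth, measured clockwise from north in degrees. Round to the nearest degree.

With h = a·x + b·y + c and W1 as origin, the differences give:
  35·a + 95·b = +0.3
  (-35)·a + 125·b = +0.8
Eliminate b (×125 and ×95, subtract): 7700·a = -38.50 → a = ∂h/∂x = -0.005000
Back-substitute: b = ∂h/∂y = +0.005000.
Flow direction (−∇h) has components (+0.005000 E, -0.005000 N).
Azimuth = atan2(E, N) = atan2(+0.005000, -0.005000) = 135.0° ≈ 135°.

135°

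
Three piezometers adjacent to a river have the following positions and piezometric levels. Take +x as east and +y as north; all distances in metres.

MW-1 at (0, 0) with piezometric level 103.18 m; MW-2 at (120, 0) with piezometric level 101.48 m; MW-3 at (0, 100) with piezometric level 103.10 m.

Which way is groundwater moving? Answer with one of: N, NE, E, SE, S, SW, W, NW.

E

∂h/∂x = (101.48 − 103.18) / (120 − 0) = -0.01417
∂h/∂y = (103.10 − 103.18) / (100 − 0) = -0.0008000
Flow = −∇h = (+0.01417 east, +0.0008000 north), which points east.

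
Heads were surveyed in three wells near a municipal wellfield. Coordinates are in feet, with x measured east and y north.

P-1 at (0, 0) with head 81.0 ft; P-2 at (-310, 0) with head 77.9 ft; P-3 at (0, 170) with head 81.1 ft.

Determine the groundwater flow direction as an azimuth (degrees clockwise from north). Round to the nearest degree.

267°

∂h/∂x = (77.9 − 81.0) / (-310 − 0) = +0.010000
∂h/∂y = (81.1 − 81.0) / (170 − 0) = +0.0005882
Flow direction (−∇h) has components (-0.010000 E, -0.0005882 N).
Azimuth = atan2(E, N) = atan2(-0.010000, -0.0005882) = 266.6° ≈ 267°.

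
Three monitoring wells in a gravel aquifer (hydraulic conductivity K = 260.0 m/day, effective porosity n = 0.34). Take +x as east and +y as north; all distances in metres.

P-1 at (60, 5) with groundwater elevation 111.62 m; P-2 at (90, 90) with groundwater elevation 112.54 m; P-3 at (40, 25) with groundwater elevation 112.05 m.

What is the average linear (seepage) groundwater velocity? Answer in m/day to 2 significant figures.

12 m/day

Taking P-1 as reference: P-2−P-1 = (30, 85, +0.92); P-3−P-1 = (-20, 20, +0.43).
Determinant of the coordinate differences = 30·20 − (-20)·85 = 2300.
∂h/∂x = [(+0.92)·20 − (+0.43)·85] / 2300 = -0.007891
∂h/∂y = [30·(+0.43) − (-20)·(+0.92)] / 2300 = +0.01361
|∇h| = √(-0.007891² + 0.01361²) = 0.01573
Seepage velocity v = K·i/n = 260.0 × 0.01573 / 0.34 = 12.03 m/day.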